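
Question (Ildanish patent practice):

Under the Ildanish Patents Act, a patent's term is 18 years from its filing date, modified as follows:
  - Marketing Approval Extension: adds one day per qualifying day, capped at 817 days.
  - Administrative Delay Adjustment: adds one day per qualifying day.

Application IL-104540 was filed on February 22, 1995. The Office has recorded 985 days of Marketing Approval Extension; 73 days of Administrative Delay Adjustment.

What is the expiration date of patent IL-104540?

August 1, 2015

Base term: filing date + 18 years → 22 February 2013.
Marketing Approval Extension: 985 days claimed exceeds the 817-day cap, so +817 days → 20 May 2015.
Administrative Delay Adjustment: +73 days → 1 August 2015.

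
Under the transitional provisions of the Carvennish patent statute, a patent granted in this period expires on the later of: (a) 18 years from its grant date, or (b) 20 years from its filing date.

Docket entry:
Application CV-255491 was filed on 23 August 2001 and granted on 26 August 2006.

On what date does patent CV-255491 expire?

2024-08-26

(a) grant + 18 years → 26 August 2024.
(b) filing + 20 years → 23 August 2021.
Later of the two: 26 August 2024.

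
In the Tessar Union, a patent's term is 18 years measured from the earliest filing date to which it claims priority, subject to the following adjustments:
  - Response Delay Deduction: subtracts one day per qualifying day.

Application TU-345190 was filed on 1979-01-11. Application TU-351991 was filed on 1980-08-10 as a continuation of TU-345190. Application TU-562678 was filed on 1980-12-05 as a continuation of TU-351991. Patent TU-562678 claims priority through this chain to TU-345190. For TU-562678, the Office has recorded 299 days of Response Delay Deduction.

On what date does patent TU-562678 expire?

Earliest priority filing: 11 January 1979.
Base term: 11 January 1979 + 18 years → 11 January 1997.
Response Delay Deduction: −299 days → 18 March 1996.

1996-03-18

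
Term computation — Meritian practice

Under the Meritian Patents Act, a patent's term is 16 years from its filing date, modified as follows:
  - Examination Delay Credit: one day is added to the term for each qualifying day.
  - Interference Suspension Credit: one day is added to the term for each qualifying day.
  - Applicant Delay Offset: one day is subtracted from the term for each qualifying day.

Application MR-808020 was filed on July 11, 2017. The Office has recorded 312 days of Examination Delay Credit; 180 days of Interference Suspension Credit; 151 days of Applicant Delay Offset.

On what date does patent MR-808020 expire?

June 17, 2034

Base term: filing date + 16 years → 11 July 2033.
Examination Delay Credit: +312 days → 19 May 2034.
Interference Suspension Credit: +180 days → 15 November 2034.
Applicant Delay Offset: −151 days → 17 June 2034.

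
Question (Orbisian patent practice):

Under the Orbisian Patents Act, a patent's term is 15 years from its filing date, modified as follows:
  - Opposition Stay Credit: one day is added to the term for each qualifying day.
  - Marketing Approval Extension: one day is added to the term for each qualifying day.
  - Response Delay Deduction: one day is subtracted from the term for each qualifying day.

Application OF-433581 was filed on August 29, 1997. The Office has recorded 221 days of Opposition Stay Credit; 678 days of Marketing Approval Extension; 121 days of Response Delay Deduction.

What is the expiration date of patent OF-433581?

Base term: filing date + 15 years → 29 August 2012.
Opposition Stay Credit: +221 days → 7 April 2013.
Marketing Approval Extension: +678 days → 14 February 2015.
Response Delay Deduction: −121 days → 16 October 2014.

October 16, 2014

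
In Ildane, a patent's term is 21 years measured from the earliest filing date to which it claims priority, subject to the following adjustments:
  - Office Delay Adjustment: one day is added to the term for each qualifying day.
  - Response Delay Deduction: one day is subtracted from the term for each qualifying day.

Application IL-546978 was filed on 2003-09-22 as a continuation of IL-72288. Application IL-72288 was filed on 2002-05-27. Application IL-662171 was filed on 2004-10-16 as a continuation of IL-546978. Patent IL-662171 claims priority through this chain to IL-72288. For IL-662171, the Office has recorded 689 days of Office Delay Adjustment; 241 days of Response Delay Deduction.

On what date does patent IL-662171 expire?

Earliest priority filing: 27 May 2002.
Base term: 27 May 2002 + 21 years → 27 May 2023.
Office Delay Adjustment: +689 days → 15 April 2025.
Response Delay Deduction: −241 days → 17 August 2024.

2024-08-17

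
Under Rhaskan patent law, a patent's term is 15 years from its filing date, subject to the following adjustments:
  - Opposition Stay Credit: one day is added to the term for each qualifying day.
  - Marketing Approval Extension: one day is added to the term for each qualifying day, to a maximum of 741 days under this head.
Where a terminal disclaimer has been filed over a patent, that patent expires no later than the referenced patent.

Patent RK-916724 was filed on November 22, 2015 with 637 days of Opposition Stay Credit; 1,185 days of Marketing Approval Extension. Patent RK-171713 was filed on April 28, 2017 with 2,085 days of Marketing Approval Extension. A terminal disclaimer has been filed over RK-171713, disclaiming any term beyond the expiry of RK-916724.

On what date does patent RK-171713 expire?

May 9, 2034

Natural term of RK-171713:
  Base: filing + 15 years → 28 April 2032.
  Marketing Approval Extension: 2085 days claimed exceeds the 741-day cap, so +741 days → 9 May 2034.
Expiry of referenced patent RK-916724:
  Base: filing + 15 years → 22 November 2030.
  Opposition Stay Credit: +637 days → 20 August 2032.
  Marketing Approval Extension: 1185 days claimed exceeds the 741-day cap, so +741 days → 31 August 2034.
Terminal disclaimer: RK-171713 expires on the earlier of 9 May 2034 and 31 August 2034.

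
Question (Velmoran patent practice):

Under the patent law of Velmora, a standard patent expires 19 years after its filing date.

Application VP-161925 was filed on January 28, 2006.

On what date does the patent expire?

Filing date + 19 years → 28 January 2025.

2025-01-28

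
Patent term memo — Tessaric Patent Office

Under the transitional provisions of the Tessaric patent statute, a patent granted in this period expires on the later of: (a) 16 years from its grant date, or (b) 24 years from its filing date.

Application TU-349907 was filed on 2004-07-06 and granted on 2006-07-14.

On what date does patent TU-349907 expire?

(a) grant + 16 years → 14 July 2022.
(b) filing + 24 years → 6 July 2028.
Later of the two: 6 July 2028.

July 6, 2028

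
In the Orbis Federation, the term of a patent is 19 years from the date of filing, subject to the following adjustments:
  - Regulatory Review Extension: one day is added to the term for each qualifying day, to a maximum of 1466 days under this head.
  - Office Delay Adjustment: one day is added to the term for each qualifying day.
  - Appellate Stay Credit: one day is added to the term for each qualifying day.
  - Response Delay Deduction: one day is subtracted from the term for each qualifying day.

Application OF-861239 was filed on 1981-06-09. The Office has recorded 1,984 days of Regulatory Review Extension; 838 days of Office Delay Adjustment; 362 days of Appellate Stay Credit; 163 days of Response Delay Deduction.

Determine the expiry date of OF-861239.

Base term: filing date + 19 years → 9 June 2000.
Regulatory Review Extension: 1984 days claimed exceeds the 1466-day cap, so +1466 days → 14 June 2004.
Office Delay Adjustment: +838 days → 30 September 2006.
Appellate Stay Credit: +362 days → 27 September 2007.
Response Delay Deduction: −163 days → 17 April 2007.

April 17, 2007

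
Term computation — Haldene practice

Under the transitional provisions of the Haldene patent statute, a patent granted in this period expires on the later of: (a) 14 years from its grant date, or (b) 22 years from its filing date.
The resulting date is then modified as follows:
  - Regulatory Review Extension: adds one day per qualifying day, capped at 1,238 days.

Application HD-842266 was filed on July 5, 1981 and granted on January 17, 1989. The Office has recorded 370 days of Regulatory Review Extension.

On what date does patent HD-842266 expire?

(a) grant + 14 years → 17 January 2003.
(b) filing + 22 years → 5 July 2003.
Later of the two: 5 July 2003.
Regulatory Review Extension: 370 days (within the 1238-day cap) → +370 days → 9 July 2004.

July 9, 2004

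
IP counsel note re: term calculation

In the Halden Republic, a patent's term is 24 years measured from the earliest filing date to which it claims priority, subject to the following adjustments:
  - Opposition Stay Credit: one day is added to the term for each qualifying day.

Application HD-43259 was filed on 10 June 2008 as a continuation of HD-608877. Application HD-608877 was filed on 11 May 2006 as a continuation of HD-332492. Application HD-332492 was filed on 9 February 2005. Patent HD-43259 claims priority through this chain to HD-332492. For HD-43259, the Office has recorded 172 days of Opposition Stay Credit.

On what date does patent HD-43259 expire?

Earliest priority filing: 9 February 2005.
Base term: 9 February 2005 + 24 years → 9 February 2029.
Opposition Stay Credit: +172 days → 31 July 2029.

2029-07-31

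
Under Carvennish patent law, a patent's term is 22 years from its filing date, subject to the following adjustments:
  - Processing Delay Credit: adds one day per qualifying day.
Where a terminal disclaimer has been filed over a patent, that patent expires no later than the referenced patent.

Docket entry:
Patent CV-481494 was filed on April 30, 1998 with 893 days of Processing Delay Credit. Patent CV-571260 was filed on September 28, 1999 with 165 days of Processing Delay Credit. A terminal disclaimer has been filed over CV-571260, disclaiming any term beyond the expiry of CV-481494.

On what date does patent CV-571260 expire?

Natural term of CV-571260:
  Base: filing + 22 years → 28 September 2021.
  Processing Delay Credit: +165 days → 12 March 2022.
Expiry of referenced patent CV-481494:
  Base: filing + 22 years → 30 April 2020.
  Processing Delay Credit: +893 days → 10 October 2022.
Terminal disclaimer: CV-571260 expires on the earlier of 12 March 2022 and 10 October 2022.

March 12, 2022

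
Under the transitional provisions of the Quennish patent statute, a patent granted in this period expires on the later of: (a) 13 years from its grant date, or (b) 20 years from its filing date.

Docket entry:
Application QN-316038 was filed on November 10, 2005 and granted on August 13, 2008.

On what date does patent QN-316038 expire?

2025-11-10

(a) grant + 13 years → 13 August 2021.
(b) filing + 20 years → 10 November 2025.
Later of the two: 10 November 2025.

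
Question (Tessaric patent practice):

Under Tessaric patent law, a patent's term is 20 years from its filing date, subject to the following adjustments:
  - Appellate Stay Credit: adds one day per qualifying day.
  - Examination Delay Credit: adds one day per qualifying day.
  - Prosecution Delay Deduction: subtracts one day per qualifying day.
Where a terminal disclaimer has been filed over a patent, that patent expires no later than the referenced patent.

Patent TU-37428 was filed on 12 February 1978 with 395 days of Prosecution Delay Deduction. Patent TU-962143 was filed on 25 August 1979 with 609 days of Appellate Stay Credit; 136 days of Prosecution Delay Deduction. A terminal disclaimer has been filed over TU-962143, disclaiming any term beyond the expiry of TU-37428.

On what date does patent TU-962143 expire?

1997-01-13

Natural term of TU-962143:
  Base: filing + 20 years → 25 August 1999.
  Appellate Stay Credit: +609 days → 25 April 2001.
  Prosecution Delay Deduction: −136 days → 10 December 2000.
Expiry of referenced patent TU-37428:
  Base: filing + 20 years → 12 February 1998.
  Prosecution Delay Deduction: −395 days → 13 January 1997.
Terminal disclaimer: TU-962143 expires on the earlier of 10 December 2000 and 13 January 1997.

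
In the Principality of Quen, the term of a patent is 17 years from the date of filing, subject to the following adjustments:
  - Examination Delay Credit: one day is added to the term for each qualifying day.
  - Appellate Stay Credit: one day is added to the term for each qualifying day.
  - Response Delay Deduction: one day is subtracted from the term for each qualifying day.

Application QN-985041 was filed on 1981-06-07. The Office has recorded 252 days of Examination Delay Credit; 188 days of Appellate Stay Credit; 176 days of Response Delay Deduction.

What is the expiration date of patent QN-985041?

February 26, 1999

Base term: filing date + 17 years → 7 June 1998.
Examination Delay Credit: +252 days → 14 February 1999.
Appellate Stay Credit: +188 days → 21 August 1999.
Response Delay Deduction: −176 days → 26 February 1999.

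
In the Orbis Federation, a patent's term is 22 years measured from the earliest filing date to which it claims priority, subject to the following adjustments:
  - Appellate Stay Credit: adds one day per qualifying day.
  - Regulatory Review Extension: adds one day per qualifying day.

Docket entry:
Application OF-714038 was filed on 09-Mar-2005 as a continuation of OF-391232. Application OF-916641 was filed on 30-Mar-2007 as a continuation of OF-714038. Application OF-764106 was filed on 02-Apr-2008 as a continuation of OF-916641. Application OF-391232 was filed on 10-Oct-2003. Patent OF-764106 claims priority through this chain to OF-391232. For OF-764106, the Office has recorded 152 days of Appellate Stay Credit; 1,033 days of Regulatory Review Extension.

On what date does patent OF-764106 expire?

January 7, 2029

Earliest priority filing: 10 October 2003.
Base term: 10 October 2003 + 22 years → 10 October 2025.
Appellate Stay Credit: +152 days → 11 March 2026.
Regulatory Review Extension: +1033 days → 7 January 2029.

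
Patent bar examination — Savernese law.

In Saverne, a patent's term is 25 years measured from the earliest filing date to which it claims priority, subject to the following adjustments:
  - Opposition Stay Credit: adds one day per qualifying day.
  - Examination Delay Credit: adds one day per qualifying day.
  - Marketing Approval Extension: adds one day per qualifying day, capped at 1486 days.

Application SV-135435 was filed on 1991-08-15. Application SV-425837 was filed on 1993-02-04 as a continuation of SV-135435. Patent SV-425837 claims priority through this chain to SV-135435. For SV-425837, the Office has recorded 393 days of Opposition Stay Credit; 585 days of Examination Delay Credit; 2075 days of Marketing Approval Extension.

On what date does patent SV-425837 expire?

2023-05-15

Earliest priority filing: 15 August 1991.
Base term: 15 August 1991 + 25 years → 15 August 2016.
Opposition Stay Credit: +393 days → 12 September 2017.
Examination Delay Credit: +585 days → 20 April 2019.
Marketing Approval Extension: 2075 days claimed exceeds the 1486-day cap, so +1486 days → 15 May 2023.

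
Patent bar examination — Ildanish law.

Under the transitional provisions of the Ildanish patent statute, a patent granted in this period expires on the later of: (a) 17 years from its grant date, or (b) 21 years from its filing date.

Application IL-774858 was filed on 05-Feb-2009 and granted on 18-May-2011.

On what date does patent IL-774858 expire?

(a) grant + 17 years → 18 May 2028.
(b) filing + 21 years → 5 February 2030.
Later of the two: 5 February 2030.

February 5, 2030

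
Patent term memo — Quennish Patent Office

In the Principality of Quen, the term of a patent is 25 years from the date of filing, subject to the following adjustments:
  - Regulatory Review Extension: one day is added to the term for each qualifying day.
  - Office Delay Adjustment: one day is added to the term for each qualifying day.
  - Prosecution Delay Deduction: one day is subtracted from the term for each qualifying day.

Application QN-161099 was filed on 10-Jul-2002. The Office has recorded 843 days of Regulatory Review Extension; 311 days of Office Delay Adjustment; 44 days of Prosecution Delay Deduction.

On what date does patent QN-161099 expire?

Base term: filing date + 25 years → 10 July 2027.
Regulatory Review Extension: +843 days → 30 October 2029.
Office Delay Adjustment: +311 days → 6 September 2030.
Prosecution Delay Deduction: −44 days → 24 July 2030.

July 24, 2030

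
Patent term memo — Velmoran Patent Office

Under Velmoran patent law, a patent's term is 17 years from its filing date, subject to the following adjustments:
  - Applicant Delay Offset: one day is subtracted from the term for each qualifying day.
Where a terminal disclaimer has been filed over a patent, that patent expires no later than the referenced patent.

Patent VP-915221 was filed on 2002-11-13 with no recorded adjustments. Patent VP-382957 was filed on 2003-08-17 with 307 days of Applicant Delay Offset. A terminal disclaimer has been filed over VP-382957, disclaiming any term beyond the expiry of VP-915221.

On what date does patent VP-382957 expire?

October 15, 2019

Natural term of VP-382957:
  Base: filing + 17 years → 17 August 2020.
  Applicant Delay Offset: −307 days → 15 October 2019.
Expiry of referenced patent VP-915221:
  Base: filing + 17 years → 13 November 2019.
Terminal disclaimer: VP-382957 expires on the earlier of 15 October 2019 and 13 November 2019.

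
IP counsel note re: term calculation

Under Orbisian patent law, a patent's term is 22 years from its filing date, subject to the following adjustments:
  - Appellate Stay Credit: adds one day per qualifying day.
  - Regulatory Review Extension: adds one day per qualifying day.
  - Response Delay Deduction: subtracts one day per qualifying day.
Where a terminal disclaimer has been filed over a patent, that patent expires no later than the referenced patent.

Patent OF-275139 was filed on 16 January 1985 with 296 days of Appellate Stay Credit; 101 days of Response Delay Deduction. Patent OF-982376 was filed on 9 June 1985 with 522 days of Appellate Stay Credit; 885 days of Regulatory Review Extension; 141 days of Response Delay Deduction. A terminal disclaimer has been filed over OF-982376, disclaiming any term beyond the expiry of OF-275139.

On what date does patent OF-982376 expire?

Natural term of OF-982376:
  Base: filing + 22 years → 9 June 2007.
  Appellate Stay Credit: +522 days → 12 November 2008.
  Regulatory Review Extension: +885 days → 16 April 2011.
  Response Delay Deduction: −141 days → 26 November 2010.
Expiry of referenced patent OF-275139:
  Base: filing + 22 years → 16 January 2007.
  Appellate Stay Credit: +296 days → 8 November 2007.
  Response Delay Deduction: −101 days → 30 July 2007.
Terminal disclaimer: OF-982376 expires on the earlier of 26 November 2010 and 30 July 2007.

2007-07-30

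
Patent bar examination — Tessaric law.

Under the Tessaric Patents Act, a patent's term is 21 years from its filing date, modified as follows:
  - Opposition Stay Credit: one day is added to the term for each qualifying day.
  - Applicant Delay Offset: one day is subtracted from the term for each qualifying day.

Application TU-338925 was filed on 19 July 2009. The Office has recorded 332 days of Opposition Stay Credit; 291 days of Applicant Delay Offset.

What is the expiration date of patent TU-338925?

August 29, 2030

Base term: filing date + 21 years → 19 July 2030.
Opposition Stay Credit: +332 days → 16 June 2031.
Applicant Delay Offset: −291 days → 29 August 2030.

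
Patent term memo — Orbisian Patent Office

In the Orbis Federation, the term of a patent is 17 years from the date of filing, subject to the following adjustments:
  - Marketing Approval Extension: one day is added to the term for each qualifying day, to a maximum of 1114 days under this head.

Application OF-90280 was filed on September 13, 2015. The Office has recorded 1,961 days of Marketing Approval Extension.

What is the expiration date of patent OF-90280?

Base term: filing date + 17 years → 13 September 2032.
Marketing Approval Extension: 1961 days claimed exceeds the 1114-day cap, so +1114 days → 2 October 2035.

October 2, 2035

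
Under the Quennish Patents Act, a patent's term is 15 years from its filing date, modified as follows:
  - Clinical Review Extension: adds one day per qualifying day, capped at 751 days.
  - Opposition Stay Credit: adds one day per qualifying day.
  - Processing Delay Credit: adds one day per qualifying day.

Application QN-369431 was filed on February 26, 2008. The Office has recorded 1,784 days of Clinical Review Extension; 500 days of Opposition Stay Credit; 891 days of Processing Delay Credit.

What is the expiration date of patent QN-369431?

January 7, 2029

Base term: filing date + 15 years → 26 February 2023.
Clinical Review Extension: 1784 days claimed exceeds the 751-day cap, so +751 days → 18 March 2025.
Opposition Stay Credit: +500 days → 31 July 2026.
Processing Delay Credit: +891 days → 7 January 2029.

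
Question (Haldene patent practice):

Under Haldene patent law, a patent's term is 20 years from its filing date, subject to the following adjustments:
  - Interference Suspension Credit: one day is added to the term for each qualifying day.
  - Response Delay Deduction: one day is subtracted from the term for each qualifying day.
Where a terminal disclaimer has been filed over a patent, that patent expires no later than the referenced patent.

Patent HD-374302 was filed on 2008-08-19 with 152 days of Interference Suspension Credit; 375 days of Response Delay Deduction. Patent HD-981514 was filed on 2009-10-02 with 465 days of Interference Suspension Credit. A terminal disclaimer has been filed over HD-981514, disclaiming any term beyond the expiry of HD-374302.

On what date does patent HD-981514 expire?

January 9, 2028

Natural term of HD-981514:
  Base: filing + 20 years → 2 October 2029.
  Interference Suspension Credit: +465 days → 10 January 2031.
Expiry of referenced patent HD-374302:
  Base: filing + 20 years → 19 August 2028.
  Interference Suspension Credit: +152 days → 18 January 2029.
  Response Delay Deduction: −375 days → 9 January 2028.
Terminal disclaimer: HD-981514 expires on the earlier of 10 January 2031 and 9 January 2028.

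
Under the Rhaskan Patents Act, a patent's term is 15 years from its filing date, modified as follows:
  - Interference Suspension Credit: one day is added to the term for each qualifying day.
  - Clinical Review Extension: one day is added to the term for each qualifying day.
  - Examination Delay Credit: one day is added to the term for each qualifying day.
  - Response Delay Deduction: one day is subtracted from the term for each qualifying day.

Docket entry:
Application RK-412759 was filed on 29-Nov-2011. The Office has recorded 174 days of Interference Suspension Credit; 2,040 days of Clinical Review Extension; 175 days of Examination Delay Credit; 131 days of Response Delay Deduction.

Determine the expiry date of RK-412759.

February 3, 2033

Base term: filing date + 15 years → 29 November 2026.
Interference Suspension Credit: +174 days → 22 May 2027.
Clinical Review Extension: +2040 days → 21 December 2032.
Examination Delay Credit: +175 days → 14 June 2033.
Response Delay Deduction: −131 days → 3 February 2033.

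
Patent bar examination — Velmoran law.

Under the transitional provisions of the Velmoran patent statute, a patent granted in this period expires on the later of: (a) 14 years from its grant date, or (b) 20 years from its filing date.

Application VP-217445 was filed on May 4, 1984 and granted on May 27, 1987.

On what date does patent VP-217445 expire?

(a) grant + 14 years → 27 May 2001.
(b) filing + 20 years → 4 May 2004.
Later of the two: 4 May 2004.

May 4, 2004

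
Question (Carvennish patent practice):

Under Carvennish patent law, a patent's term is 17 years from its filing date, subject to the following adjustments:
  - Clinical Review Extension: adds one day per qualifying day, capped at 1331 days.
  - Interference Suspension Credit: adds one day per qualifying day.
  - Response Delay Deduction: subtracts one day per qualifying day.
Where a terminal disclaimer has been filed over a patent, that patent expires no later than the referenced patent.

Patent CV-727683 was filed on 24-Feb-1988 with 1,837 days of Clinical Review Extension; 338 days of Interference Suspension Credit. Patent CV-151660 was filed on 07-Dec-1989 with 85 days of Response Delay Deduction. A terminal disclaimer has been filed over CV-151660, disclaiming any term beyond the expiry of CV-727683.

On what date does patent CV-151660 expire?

Natural term of CV-151660:
  Base: filing + 17 years → 7 December 2006.
  Response Delay Deduction: −85 days → 13 September 2006.
Expiry of referenced patent CV-727683:
  Base: filing + 17 years → 24 February 2005.
  Clinical Review Extension: 1837 days claimed exceeds the 1331-day cap, so +1331 days → 17 October 2008.
  Interference Suspension Credit: +338 days → 20 September 2009.
Terminal disclaimer: CV-151660 expires on the earlier of 13 September 2006 and 20 September 2009.

September 13, 2006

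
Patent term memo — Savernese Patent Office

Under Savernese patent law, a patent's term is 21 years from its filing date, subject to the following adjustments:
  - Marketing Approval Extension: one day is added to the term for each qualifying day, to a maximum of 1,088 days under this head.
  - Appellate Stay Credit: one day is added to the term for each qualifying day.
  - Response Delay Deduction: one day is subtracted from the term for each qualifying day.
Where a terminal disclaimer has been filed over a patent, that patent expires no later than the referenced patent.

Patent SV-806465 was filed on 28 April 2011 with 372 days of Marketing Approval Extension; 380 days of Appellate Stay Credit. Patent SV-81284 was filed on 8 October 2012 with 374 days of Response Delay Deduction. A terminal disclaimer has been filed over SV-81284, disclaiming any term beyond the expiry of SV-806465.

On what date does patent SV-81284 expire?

September 29, 2032

Natural term of SV-81284:
  Base: filing + 21 years → 8 October 2033.
  Response Delay Deduction: −374 days → 29 September 2032.
Expiry of referenced patent SV-806465:
  Base: filing + 21 years → 28 April 2032.
  Marketing Approval Extension: 372 days (within the 1088-day cap) → +372 days → 5 May 2033.
  Appellate Stay Credit: +380 days → 20 May 2034.
Terminal disclaimer: SV-81284 expires on the earlier of 29 September 2032 and 20 May 2034.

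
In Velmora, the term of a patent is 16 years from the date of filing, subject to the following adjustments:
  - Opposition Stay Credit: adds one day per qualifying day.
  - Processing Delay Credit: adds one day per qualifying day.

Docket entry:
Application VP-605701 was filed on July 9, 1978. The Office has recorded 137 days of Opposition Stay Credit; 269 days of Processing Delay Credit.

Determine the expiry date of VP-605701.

August 19, 1995

Base term: filing date + 16 years → 9 July 1994.
Opposition Stay Credit: +137 days → 23 November 1994.
Processing Delay Credit: +269 days → 19 August 1995.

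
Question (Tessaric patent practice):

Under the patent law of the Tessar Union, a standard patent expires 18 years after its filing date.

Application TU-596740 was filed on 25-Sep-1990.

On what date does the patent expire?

Filing date + 18 years → 25 September 2008.

2008-09-25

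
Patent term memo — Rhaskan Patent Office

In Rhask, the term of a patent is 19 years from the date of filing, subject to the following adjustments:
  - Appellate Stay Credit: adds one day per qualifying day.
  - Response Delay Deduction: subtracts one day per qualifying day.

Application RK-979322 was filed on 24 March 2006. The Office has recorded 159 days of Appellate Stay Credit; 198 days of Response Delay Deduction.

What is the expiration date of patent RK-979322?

Base term: filing date + 19 years → 24 March 2025.
Appellate Stay Credit: +159 days → 30 August 2025.
Response Delay Deduction: −198 days → 13 February 2025.

February 13, 2025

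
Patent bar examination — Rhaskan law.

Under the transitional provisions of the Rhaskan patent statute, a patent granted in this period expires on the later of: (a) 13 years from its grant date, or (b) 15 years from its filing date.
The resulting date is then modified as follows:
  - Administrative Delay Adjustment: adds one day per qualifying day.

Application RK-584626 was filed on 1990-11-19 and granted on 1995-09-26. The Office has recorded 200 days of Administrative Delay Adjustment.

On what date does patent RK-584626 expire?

(a) grant + 13 years → 26 September 2008.
(b) filing + 15 years → 19 November 2005.
Later of the two: 26 September 2008.
Administrative Delay Adjustment: +200 days → 14 April 2009.

2009-04-14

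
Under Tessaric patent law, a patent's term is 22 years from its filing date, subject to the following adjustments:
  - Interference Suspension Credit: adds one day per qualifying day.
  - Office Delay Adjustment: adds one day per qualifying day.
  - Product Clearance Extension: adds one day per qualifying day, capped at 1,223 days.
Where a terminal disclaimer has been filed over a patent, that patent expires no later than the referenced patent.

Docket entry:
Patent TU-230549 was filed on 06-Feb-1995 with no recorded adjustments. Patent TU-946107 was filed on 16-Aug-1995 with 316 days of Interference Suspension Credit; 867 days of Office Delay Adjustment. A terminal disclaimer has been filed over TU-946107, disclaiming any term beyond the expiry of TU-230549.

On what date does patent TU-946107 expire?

Natural term of TU-946107:
  Base: filing + 22 years → 16 August 2017.
  Interference Suspension Credit: +316 days → 28 June 2018.
  Office Delay Adjustment: +867 days → 11 November 2020.
Expiry of referenced patent TU-230549:
  Base: filing + 22 years → 6 February 2017.
Terminal disclaimer: TU-946107 expires on the earlier of 11 November 2020 and 6 February 2017.

2017-02-06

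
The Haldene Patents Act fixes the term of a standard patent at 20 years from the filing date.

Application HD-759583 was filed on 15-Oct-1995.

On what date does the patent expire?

Filing date + 20 years → 15 October 2015.

2015-10-15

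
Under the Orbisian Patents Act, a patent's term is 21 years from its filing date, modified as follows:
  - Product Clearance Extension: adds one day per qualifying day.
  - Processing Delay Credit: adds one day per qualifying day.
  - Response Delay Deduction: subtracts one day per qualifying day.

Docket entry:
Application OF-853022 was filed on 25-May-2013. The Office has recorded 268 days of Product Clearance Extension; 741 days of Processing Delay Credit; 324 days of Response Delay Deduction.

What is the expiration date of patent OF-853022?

Base term: filing date + 21 years → 25 May 2034.
Product Clearance Extension: +268 days → 17 February 2035.
Processing Delay Credit: +741 days → 27 February 2037.
Response Delay Deduction: −324 days → 9 April 2036.

April 9, 2036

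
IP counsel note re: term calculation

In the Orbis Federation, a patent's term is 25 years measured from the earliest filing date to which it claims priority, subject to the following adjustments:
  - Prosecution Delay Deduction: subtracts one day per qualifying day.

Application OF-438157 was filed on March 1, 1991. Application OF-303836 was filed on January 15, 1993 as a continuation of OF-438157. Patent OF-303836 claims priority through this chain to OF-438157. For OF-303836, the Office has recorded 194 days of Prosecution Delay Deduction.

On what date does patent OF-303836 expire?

Earliest priority filing: 1 March 1991.
Base term: 1 March 1991 + 25 years → 1 March 2016.
Prosecution Delay Deduction: −194 days → 20 August 2015.

2015-08-20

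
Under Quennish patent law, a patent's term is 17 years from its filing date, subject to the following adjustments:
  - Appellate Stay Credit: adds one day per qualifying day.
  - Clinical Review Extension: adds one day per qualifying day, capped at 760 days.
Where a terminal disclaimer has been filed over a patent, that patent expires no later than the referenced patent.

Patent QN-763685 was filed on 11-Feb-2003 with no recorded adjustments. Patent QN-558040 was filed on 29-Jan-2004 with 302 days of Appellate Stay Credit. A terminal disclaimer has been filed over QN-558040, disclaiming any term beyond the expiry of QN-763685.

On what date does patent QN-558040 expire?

February 11, 2020

Natural term of QN-558040:
  Base: filing + 17 years → 29 January 2021.
  Appellate Stay Credit: +302 days → 27 November 2021.
Expiry of referenced patent QN-763685:
  Base: filing + 17 years → 11 February 2020.
Terminal disclaimer: QN-558040 expires on the earlier of 27 November 2021 and 11 February 2020.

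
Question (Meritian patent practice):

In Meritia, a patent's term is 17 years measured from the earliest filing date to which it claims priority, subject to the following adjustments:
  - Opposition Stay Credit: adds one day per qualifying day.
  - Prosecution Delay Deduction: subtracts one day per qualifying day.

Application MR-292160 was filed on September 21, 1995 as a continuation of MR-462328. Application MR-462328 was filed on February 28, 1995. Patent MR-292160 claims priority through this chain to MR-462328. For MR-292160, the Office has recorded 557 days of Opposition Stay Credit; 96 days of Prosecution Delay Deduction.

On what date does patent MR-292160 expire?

June 3, 2013

Earliest priority filing: 28 February 1995.
Base term: 28 February 1995 + 17 years → 28 February 2012.
Opposition Stay Credit: +557 days → 7 September 2013.
Prosecution Delay Deduction: −96 days → 3 June 2013.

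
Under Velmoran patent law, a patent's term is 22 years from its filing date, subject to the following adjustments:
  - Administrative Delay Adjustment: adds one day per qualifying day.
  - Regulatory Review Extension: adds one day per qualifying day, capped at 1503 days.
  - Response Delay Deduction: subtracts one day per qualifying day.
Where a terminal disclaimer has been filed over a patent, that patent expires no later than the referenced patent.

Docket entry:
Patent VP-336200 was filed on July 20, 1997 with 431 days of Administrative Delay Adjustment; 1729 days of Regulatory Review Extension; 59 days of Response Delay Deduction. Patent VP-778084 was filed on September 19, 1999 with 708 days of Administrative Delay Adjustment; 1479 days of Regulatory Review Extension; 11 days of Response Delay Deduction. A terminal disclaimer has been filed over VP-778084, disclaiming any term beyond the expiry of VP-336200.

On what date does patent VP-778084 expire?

Natural term of VP-778084:
  Base: filing + 22 years → 19 September 2021.
  Administrative Delay Adjustment: +708 days → 28 August 2023.
  Regulatory Review Extension: 1479 days (within the 1503-day cap) → +1479 days → 15 September 2027.
  Response Delay Deduction: −11 days → 4 September 2027.
Expiry of referenced patent VP-336200:
  Base: filing + 22 years → 20 July 2019.
  Administrative Delay Adjustment: +431 days → 23 September 2020.
  Regulatory Review Extension: 1729 days claimed exceeds the 1503-day cap, so +1503 days → 4 November 2024.
  Response Delay Deduction: −59 days → 6 September 2024.
Terminal disclaimer: VP-778084 expires on the earlier of 4 September 2027 and 6 September 2024.

September 6, 2024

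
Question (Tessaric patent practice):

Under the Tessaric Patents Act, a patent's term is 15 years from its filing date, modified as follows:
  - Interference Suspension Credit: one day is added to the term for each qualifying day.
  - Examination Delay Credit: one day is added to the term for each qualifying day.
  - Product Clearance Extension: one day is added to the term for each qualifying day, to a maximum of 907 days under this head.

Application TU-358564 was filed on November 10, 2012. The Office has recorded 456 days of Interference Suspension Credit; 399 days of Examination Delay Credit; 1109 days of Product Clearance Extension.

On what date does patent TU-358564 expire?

2032-09-06

Base term: filing date + 15 years → 10 November 2027.
Interference Suspension Credit: +456 days → 8 February 2029.
Examination Delay Credit: +399 days → 14 March 2030.
Product Clearance Extension: 1109 days claimed exceeds the 907-day cap, so +907 days → 6 September 2032.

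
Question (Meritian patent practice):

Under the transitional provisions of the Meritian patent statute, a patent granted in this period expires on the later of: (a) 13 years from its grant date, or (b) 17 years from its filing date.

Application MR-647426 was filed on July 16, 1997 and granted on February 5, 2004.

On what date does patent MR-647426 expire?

(a) grant + 13 years → 5 February 2017.
(b) filing + 17 years → 16 July 2014.
Later of the two: 5 February 2017.

February 5, 2017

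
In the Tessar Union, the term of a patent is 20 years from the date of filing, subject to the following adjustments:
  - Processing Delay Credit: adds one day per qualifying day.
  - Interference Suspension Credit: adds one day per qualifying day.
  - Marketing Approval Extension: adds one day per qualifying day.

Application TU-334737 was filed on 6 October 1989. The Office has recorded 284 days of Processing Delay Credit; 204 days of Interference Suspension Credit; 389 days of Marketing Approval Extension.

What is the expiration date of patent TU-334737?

Base term: filing date + 20 years → 6 October 2009.
Processing Delay Credit: +284 days → 17 July 2010.
Interference Suspension Credit: +204 days → 6 February 2011.
Marketing Approval Extension: +389 days → 1 March 2012.

2012-03-01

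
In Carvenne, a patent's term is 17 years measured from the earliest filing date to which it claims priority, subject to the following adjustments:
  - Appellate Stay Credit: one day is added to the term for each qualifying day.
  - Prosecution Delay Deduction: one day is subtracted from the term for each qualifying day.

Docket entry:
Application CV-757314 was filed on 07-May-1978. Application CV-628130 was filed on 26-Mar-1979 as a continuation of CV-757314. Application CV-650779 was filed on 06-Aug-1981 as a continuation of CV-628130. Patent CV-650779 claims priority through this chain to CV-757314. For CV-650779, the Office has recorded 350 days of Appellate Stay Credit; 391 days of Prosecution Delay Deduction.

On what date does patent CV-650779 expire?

1995-03-27

Earliest priority filing: 7 May 1978.
Base term: 7 May 1978 + 17 years → 7 May 1995.
Appellate Stay Credit: +350 days → 21 April 1996.
Prosecution Delay Deduction: −391 days → 27 March 1995.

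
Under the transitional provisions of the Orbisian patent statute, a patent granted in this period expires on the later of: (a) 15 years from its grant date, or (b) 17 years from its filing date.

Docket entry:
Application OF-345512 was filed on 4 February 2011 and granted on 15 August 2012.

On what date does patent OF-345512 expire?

February 4, 2028

(a) grant + 15 years → 15 August 2027.
(b) filing + 17 years → 4 February 2028.
Later of the two: 4 February 2028.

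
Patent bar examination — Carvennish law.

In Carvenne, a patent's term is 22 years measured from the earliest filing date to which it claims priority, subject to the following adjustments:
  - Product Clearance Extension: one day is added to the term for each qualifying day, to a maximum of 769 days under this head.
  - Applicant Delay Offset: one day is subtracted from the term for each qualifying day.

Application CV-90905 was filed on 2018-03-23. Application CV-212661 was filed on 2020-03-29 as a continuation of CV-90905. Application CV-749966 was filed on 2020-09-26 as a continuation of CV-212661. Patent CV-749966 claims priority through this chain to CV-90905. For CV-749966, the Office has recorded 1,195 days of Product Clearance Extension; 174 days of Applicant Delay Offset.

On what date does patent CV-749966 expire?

Earliest priority filing: 23 March 2018.
Base term: 23 March 2018 + 22 years → 23 March 2040.
Product Clearance Extension: 1195 days claimed exceeds the 769-day cap, so +769 days → 1 May 2042.
Applicant Delay Offset: −174 days → 8 November 2041.

2041-11-08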